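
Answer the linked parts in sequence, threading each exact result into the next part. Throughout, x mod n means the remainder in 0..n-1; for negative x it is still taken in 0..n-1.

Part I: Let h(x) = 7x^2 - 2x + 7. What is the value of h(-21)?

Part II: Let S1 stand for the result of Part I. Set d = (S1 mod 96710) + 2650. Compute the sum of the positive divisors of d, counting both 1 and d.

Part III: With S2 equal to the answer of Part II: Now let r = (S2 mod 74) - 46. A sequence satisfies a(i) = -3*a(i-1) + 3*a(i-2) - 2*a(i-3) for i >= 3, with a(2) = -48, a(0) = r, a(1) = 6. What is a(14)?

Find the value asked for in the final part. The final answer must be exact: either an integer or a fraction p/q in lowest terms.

Part I: 7*(-21)^2 - 2*(-21)^1 + 7 = (3087) + (42) + (7) = 3136; answer 3136
Part II: S1 = 3136; d = 5786; 5786 = 2 * 11 * 263; sigma = (1 + 2) * (1 + 11) * (1 + 263) = 3 * 12 * 264 = 9504; answer 9504
Part III: S2 = 9504; r = -14; a(3) = -3*(-48) + 3*(6) - 2*(-14) = 190; iterating: a(3)=190, a(4)=-726, a(5)=2844, a(6)=-11090, a(7)=43254, a(8)=-168720, a(9)=658102, a(10)=-2566974, a(11)=10012668, a(12)=-39055130, a(13)=152337342, a(14)=-594202752; answer -594202752

-594202752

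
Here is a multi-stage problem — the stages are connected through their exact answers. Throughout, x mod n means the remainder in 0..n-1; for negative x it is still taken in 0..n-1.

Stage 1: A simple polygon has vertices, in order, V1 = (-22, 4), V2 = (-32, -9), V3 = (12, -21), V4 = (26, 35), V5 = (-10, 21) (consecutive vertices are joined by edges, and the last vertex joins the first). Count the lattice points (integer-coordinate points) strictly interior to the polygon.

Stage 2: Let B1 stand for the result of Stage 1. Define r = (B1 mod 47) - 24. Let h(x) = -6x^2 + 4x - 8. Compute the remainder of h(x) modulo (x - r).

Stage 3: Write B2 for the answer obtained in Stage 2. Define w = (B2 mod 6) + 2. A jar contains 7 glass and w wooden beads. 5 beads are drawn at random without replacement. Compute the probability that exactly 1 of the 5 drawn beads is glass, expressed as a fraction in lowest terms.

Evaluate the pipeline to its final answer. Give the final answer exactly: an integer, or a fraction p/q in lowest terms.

1/66

Stage 1: cross terms: (-22*-9 - -32*4)=326, (-32*-21 - 12*-9)=780, (12*35 - 26*-21)=966, (26*21 - -10*35)=896, (-10*4 - -22*21)=422; twice the area = |3390| = 3390; area = 1695; boundary points = 1 + 4 + 14 + 2 + 1 = 22; strictly interior points = area - boundary/2 + 1 = 1685; answer 1685
Stage 2: B1 = 1685; r = 16; remainder = value at the root: -6*(16)^2 + 4*(16)^1 - 8 = (-1536) + (64) + (-8) = -1480; answer -1480
Stage 3: B2 = -1480; w = 4; total draws C(11,5) = 462; favorable C(7,1)*C(4,4) = 7; P = 1/66; answer 1/66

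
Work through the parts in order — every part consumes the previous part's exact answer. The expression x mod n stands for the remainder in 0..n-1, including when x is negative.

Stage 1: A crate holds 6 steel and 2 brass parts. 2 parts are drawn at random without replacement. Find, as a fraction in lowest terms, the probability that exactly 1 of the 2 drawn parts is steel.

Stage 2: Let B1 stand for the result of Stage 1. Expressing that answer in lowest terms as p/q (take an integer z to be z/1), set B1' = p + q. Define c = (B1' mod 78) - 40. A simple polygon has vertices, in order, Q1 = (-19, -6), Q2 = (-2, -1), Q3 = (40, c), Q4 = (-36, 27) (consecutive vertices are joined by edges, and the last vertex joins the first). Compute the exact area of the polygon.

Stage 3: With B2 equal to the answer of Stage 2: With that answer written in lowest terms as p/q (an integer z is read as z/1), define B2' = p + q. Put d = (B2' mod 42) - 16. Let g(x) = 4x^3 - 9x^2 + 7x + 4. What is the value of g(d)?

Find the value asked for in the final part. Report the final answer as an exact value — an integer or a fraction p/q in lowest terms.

Stage 1: total draws C(8,2) = 28; favorable C(6,1)*C(2,1) = 12; P = 3/7; answer 3/7
Stage 2: B1 = 3/7; threaded value p + q = 10; c = -30; cross terms: (-19*-1 - -2*-6)=7, (-2*-30 - 40*-1)=100, (40*27 - -36*-30)=0, (-36*-6 - -19*27)=729; twice the area = |836| = 836; area = 418; answer 418
Stage 3: B2 = 418; threaded value p + q = 419; d = 25; 4*(25)^3 - 9*(25)^2 + 7*(25)^1 + 4 = (62500) + (-5625) + (175) + (4) = 57054; answer 57054

57054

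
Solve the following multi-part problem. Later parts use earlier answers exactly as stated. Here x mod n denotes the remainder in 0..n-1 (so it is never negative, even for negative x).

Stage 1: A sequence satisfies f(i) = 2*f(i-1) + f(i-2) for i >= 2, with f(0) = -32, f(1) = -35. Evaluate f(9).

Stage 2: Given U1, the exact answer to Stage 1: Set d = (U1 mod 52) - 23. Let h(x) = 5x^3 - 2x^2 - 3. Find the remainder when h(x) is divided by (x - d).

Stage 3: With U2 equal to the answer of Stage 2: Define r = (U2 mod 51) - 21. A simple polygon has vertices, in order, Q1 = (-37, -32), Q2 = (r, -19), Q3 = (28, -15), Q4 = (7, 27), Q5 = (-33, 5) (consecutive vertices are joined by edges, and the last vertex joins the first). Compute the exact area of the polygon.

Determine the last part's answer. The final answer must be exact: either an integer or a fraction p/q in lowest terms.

Stage 1: f(2) = 2*(-35) + 1*(-32) = -102; iterating: f(2)=-102, f(3)=-239, f(4)=-580, f(5)=-1399, f(6)=-3378, f(7)=-8155, f(8)=-19688, f(9)=-47531; answer -47531
Stage 2: U1 = -47531; d = 26; remainder = value at the root: 5*(26)^3 - 2*(26)^2 - 3 = (87880) + (-1352) + (-3) = 86525; answer 86525
Stage 3: U2 = 86525; r = 8; cross terms: (-37*-19 - 8*-32)=959, (8*-15 - 28*-19)=412, (28*27 - 7*-15)=861, (7*5 - -33*27)=926, (-33*-32 - -37*5)=1241; twice the area = |4399| = 4399; area = 4399/2; answer 4399/2

4399/2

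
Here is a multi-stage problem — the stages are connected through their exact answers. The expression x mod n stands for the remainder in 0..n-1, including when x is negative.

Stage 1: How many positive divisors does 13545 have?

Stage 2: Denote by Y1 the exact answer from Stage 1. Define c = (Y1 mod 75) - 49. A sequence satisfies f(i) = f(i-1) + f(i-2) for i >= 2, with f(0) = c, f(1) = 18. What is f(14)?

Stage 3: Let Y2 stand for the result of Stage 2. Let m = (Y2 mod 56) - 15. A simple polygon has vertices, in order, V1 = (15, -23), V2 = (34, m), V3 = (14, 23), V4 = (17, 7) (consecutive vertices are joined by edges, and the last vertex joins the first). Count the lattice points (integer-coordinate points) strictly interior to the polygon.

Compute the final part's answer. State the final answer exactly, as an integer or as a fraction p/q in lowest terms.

383

Stage 1: 13545 = 3^2 * 5 * 7 * 43; number of divisors = (2+1) * (1+1) * (1+1) * (1+1) = 24; answer 24
Stage 2: Y1 = 24; c = -25; f(2) = 1*(18) + 1*(-25) = -7; iterating: f(2)=-7, f(3)=11, f(4)=4, f(5)=15, f(6)=19, f(7)=34, f(8)=53, f(9)=87, f(10)=140, f(11)=227, f(12)=367, f(13)=594, f(14)=961; answer 961
Stage 3: Y2 = 961; m = -6; cross terms: (15*-6 - 34*-23)=692, (34*23 - 14*-6)=866, (14*7 - 17*23)=-293, (17*-23 - 15*7)=-496; twice the area = |769| = 769; area = 769/2; boundary points = 1 + 1 + 1 + 2 = 5; strictly interior points = area - boundary/2 + 1 = 383; answer 383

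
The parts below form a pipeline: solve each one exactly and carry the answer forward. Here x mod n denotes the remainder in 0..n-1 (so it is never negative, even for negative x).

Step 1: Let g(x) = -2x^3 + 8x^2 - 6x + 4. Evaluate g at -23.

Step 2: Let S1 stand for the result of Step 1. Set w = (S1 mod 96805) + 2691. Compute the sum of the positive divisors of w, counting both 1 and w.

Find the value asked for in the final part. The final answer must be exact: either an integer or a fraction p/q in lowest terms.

33264

Step 1: -2*(-23)^3 + 8*(-23)^2 - 6*(-23)^1 + 4 = (24334) + (4232) + (138) + (4) = 28708; answer 28708
Step 2: S1 = 28708; w = 31399; 31399 = 17 * 1847; sigma = (1 + 17) * (1 + 1847) = 18 * 1848 = 33264; answer 33264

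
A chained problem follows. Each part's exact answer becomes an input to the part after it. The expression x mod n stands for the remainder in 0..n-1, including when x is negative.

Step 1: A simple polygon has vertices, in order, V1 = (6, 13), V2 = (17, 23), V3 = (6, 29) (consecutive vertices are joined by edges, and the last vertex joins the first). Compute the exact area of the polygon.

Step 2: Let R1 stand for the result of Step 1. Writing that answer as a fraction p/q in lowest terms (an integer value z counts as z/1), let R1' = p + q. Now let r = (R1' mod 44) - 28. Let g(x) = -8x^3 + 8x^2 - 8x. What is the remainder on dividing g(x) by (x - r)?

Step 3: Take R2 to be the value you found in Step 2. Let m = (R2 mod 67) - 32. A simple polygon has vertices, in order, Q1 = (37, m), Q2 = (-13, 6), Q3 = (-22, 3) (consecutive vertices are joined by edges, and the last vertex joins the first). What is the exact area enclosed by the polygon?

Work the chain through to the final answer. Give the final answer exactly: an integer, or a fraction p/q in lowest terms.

Step 1: cross terms: (6*23 - 17*13)=-83, (17*29 - 6*23)=355, (6*13 - 6*29)=-96; twice the area = |176| = 176; area = 88; answer 88
Step 2: R1 = 88; threaded value p + q = 89; r = -27; remainder = value at the root: -8*(-27)^3 + 8*(-27)^2 - 8*(-27)^1 = (157464) + (5832) + (216) = 163512; answer 163512
Step 3: R2 = 163512; m = 0; cross terms: (37*6 - -13*0)=222, (-13*3 - -22*6)=93, (-22*0 - 37*3)=-111; twice the area = |204| = 204; area = 102; answer 102

102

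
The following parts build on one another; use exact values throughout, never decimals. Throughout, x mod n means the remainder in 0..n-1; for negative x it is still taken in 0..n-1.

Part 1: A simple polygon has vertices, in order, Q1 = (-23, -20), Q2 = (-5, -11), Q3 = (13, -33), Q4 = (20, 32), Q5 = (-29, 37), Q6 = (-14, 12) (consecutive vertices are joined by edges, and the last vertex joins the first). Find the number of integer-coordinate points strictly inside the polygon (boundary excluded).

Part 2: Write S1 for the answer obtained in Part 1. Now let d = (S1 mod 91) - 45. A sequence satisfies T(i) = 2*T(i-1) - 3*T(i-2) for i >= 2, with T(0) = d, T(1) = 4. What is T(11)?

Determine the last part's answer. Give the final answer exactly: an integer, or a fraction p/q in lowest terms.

-986

Part 1: cross terms: (-23*-11 - -5*-20)=153, (-5*-33 - 13*-11)=308, (13*32 - 20*-33)=1076, (20*37 - -29*32)=1668, (-29*12 - -14*37)=170, (-14*-20 - -23*12)=556; twice the area = |3931| = 3931; area = 3931/2; boundary points = 9 + 2 + 1 + 1 + 5 + 1 = 19; strictly interior points = area - boundary/2 + 1 = 1957; answer 1957
Part 2: S1 = 1957; d = 1; T(2) = 2*(4) - 3*(1) = 5; iterating: T(2)=5, T(3)=-2, T(4)=-19, T(5)=-32, T(6)=-7, T(7)=82, T(8)=185, T(9)=124, T(10)=-307, T(11)=-986; answer -986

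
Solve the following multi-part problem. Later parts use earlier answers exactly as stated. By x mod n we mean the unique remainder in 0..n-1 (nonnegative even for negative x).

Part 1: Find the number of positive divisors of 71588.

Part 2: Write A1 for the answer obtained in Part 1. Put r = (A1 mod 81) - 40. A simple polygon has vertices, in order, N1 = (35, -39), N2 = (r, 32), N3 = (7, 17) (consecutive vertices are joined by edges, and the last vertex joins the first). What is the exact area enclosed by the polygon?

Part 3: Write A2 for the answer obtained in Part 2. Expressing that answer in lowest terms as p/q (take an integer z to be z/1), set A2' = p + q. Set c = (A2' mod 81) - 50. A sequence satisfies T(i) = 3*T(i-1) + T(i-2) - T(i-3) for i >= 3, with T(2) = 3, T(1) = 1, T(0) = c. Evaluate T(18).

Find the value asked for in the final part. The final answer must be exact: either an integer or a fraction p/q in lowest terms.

714407355

Part 1: 71588 = 2^2 * 11 * 1627; number of divisors = (2+1) * (1+1) * (1+1) = 12; answer 12
Part 2: A1 = 12; r = -28; cross terms: (35*32 - -28*-39)=28, (-28*17 - 7*32)=-700, (7*-39 - 35*17)=-868; twice the area = |-1540| = 1540; area = 770; answer 770
Part 3: A2 = 770; threaded value p + q = 771; c = -8; T(3) = 3*(3) + 1*(1) - 1*(-8) = 18; iterating: T(3)=18, T(4)=56, T(5)=183, T(6)=587, T(7)=1888, T(8)=6068, T(9)=19505, T(10)=62695, T(11)=201522, T(12)=647756, T(13)=2082095, T(14)=6692519, T(15)=21511896, T(16)=69146112, T(17)=222257713, T(18)=714407355; answer 714407355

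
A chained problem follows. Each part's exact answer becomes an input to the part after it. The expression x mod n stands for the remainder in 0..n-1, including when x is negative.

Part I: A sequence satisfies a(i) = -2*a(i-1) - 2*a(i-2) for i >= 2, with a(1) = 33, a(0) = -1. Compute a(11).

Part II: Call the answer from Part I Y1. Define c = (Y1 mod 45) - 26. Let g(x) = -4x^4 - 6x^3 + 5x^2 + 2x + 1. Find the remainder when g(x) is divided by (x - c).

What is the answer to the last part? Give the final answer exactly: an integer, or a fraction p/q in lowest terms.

-1241327

Part I: a(2) = -2*(33) - 2*(-1) = -64; iterating: a(2)=-64, a(3)=62, a(4)=4, a(5)=-132, a(6)=256, a(7)=-248, a(8)=-16, a(9)=528, a(10)=-1024, a(11)=992; answer 992
Part II: Y1 = 992; c = -24; remainder = value at the root: -4*(-24)^4 - 6*(-24)^3 + 5*(-24)^2 + 2*(-24)^1 + 1 = (-1327104) + (82944) + (2880) + (-48) + (1) = -1241327; answer -1241327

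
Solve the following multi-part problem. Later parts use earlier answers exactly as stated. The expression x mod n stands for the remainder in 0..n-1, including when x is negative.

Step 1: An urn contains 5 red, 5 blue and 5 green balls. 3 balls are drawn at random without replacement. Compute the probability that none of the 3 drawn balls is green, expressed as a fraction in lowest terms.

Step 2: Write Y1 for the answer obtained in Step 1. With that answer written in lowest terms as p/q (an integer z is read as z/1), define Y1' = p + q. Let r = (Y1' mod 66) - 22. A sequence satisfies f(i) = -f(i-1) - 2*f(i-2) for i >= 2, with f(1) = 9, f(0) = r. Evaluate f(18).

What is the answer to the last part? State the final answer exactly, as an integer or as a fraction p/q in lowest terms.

-15399

Step 1: total draws C(15,3) = 455; favorable C(10,3) = 120; P = 24/91; answer 24/91
Step 2: Y1 = 24/91; threaded value p + q = 115; r = 27; f(2) = -1*(9) - 2*(27) = -63; iterating: f(2)=-63, f(3)=45, f(4)=81, f(5)=-171, f(6)=9, f(7)=333, f(8)=-351, f(9)=-315, f(10)=1017, f(11)=-387, f(12)=-1647, f(13)=2421, f(14)=873, f(15)=-5715, f(16)=3969, f(17)=7461, f(18)=-15399; answer -15399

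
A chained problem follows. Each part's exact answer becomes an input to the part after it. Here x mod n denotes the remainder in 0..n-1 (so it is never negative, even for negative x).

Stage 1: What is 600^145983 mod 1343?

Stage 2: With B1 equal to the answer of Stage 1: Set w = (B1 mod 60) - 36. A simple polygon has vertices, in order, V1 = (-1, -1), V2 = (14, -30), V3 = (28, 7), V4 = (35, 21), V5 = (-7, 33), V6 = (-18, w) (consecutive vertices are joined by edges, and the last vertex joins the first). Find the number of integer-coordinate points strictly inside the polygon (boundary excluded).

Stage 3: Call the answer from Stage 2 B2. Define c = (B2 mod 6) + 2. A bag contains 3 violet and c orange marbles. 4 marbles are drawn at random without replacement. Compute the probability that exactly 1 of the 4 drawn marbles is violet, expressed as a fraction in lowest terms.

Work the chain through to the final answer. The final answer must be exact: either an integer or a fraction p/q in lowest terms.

12/35

Stage 1: squarings mod 1343: 600^1=600, 600^2=76, 600^4=404, 600^8=713, 600^16=715, 600^32=885, 600^64=256, 600^128=1072, 600^256=919, 600^512=1157, 600^1024=1021, 600^2048=273, 600^4096=664, 600^8192=392, 600^16384=562, 600^32768=239, 600^65536=715, 600^131072=885; 600^145983 = 600^1 * 600^2 * 600^4 * 600^8 * 600^16 * 600^32 * 600^512 * 600^2048 * 600^4096 * 600^8192 * 600^131072 = 738 (mod 1343); answer 738
Stage 2: B1 = 738; w = -18; cross terms: (-1*-30 - 14*-1)=44, (14*7 - 28*-30)=938, (28*21 - 35*7)=343, (35*33 - -7*21)=1302, (-7*-18 - -18*33)=720, (-18*-1 - -1*-18)=0; twice the area = |3347| = 3347; area = 3347/2; boundary points = 1 + 1 + 7 + 6 + 1 + 17 = 33; strictly interior points = area - boundary/2 + 1 = 1658; answer 1658
Stage 3: B2 = 1658; c = 4; total draws C(7,4) = 35; favorable C(3,1)*C(4,3) = 12; P = 12/35; answer 12/35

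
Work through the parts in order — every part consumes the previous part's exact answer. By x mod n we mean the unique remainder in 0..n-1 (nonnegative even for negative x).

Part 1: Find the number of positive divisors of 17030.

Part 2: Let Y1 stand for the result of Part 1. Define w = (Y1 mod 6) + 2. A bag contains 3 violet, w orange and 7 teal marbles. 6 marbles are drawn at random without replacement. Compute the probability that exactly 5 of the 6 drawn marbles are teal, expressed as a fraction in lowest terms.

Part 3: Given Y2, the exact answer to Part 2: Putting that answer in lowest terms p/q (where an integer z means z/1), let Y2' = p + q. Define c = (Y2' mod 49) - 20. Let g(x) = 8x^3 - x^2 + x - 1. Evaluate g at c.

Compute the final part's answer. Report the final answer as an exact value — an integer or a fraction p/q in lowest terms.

110039

Part 1: 17030 = 2 * 5 * 13 * 131; number of divisors = (1+1) * (1+1) * (1+1) * (1+1) = 16; answer 16
Part 2: Y1 = 16; w = 6; total draws C(16,6) = 8008; favorable C(7,5)*C(9,1) = 189; P = 27/1144; answer 27/1144
Part 3: Y2 = 27/1144; threaded value p + q = 1171; c = 24; 8*(24)^3 - 1*(24)^2 + 1*(24)^1 - 1 = (110592) + (-576) + (24) + (-1) = 110039; answer 110039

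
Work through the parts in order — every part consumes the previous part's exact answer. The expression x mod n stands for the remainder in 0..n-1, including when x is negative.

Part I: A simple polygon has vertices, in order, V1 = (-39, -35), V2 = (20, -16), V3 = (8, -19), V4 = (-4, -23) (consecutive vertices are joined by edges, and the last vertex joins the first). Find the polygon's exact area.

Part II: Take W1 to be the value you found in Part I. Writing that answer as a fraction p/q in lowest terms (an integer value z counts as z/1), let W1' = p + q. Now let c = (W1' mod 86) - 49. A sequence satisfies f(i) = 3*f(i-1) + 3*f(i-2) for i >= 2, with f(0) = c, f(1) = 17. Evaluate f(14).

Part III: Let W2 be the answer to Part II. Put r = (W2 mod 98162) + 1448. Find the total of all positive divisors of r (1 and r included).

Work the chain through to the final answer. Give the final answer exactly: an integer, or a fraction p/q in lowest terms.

126576

Part I: cross terms: (-39*-16 - 20*-35)=1324, (20*-19 - 8*-16)=-252, (8*-23 - -4*-19)=-260, (-4*-35 - -39*-23)=-757; twice the area = |55| = 55; area = 55/2; answer 55/2
Part II: W1 = 55/2; threaded value p + q = 57; c = 8; f(2) = 3*(17) + 3*(8) = 75; iterating: f(2)=75, f(3)=276, f(4)=1053, f(5)=3987, f(6)=15120, f(7)=57321, f(8)=217323, f(9)=823932, f(10)=3123765, f(11)=11843091, f(12)=44900568, f(13)=170230977, f(14)=645394635; answer 645394635
Part III: W2 = 645394635; r = 79095; 79095 = 3 * 5 * 5273; sigma = (1 + 3) * (1 + 5) * (1 + 5273) = 4 * 6 * 5274 = 126576; answer 126576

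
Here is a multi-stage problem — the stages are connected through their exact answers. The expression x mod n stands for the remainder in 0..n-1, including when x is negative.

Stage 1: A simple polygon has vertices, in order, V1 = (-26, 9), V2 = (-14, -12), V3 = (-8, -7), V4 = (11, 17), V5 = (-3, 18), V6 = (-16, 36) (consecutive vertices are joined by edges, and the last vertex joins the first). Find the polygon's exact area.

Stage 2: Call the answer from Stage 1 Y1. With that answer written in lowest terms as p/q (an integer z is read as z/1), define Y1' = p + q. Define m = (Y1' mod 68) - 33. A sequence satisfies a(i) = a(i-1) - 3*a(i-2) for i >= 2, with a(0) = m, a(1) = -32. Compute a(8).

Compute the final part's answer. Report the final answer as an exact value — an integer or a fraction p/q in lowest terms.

Stage 1: cross terms: (-26*-12 - -14*9)=438, (-14*-7 - -8*-12)=2, (-8*17 - 11*-7)=-59, (11*18 - -3*17)=249, (-3*36 - -16*18)=180, (-16*9 - -26*36)=792; twice the area = |1602| = 1602; area = 801; answer 801
Stage 2: Y1 = 801; threaded value p + q = 802; m = 21; a(2) = 1*(-32) - 3*(21) = -95; iterating: a(2)=-95, a(3)=1, a(4)=286, a(5)=283, a(6)=-575, a(7)=-1424, a(8)=301; answer 301

301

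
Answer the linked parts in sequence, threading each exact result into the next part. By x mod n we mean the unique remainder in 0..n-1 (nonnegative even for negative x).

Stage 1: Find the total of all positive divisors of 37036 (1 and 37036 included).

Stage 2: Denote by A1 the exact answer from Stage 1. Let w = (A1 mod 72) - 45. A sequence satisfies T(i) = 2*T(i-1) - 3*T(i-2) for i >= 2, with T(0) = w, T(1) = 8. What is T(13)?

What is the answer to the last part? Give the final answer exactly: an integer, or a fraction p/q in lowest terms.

-63148

Stage 1: 37036 = 2^2 * 47 * 197; sigma = (1 + 2 + 4) * (1 + 47) * (1 + 197) = 7 * 48 * 198 = 66528; answer 66528
Stage 2: A1 = 66528; w = -45; T(2) = 2*(8) - 3*(-45) = 151; iterating: T(2)=151, T(3)=278, T(4)=103, T(5)=-628, T(6)=-1565, T(7)=-1246, T(8)=2203, T(9)=8144, T(10)=9679, T(11)=-5074, T(12)=-39185, T(13)=-63148; answer -63148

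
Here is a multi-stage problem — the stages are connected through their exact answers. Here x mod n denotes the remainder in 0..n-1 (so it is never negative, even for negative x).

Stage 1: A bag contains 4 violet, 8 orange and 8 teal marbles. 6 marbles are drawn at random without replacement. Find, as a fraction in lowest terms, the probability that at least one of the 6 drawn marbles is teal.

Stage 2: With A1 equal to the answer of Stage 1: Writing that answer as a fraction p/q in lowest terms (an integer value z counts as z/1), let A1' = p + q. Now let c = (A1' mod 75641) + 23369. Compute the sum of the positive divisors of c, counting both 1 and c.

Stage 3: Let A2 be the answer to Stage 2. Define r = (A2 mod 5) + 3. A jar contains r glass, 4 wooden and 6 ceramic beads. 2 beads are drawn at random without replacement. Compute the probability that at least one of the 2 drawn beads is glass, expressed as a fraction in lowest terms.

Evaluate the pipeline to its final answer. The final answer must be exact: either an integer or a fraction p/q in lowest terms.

11/26

Stage 1: total draws C(20,6) = 38760; complement C(12,6) = 924; favorable 38760 - 924 = 37836; P = 3153/3230; answer 3153/3230
Stage 2: A1 = 3153/3230; threaded value p + q = 6383; c = 29752; 29752 = 2^3 * 3719; sigma = (1 + 2 + 4 + 8) * (1 + 3719) = 15 * 3720 = 55800; answer 55800
Stage 3: A2 = 55800; r = 3; total draws C(13,2) = 78; complement C(10,2) = 45; favorable 78 - 45 = 33; P = 11/26; answer 11/26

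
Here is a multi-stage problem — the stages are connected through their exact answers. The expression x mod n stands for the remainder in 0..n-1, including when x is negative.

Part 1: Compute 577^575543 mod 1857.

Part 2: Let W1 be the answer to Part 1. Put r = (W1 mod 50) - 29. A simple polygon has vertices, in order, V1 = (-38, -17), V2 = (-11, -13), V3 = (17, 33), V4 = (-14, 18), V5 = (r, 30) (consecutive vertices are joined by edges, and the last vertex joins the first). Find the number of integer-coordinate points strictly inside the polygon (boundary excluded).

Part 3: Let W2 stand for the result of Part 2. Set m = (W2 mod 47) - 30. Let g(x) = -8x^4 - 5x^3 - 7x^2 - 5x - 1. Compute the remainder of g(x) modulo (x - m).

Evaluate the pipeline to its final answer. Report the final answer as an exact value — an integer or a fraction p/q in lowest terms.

-6

Part 1: squarings mod 1857: 577^1=577, 577^2=526, 577^4=1840, 577^8=289, 577^16=1813, 577^32=79, 577^64=670, 577^128=1363, 577^256=769, 577^512=835, 577^1024=850, 577^2048=127, 577^4096=1273, 577^8192=1225, 577^16384=169, 577^32768=706, 577^65536=760, 577^131072=73, 577^262144=1615, 577^524288=997; 577^575543 = 577^1 * 577^2 * 577^4 * 577^16 * 577^32 * 577^2048 * 577^16384 * 577^32768 * 577^524288 = 1768 (mod 1857); answer 1768
Part 2: W1 = 1768; r = -11; cross terms: (-38*-13 - -11*-17)=307, (-11*33 - 17*-13)=-142, (17*18 - -14*33)=768, (-14*30 - -11*18)=-222, (-11*-17 - -38*30)=1327; twice the area = |2038| = 2038; area = 1019; boundary points = 1 + 2 + 1 + 3 + 1 = 8; strictly interior points = area - boundary/2 + 1 = 1016; answer 1016
Part 3: W2 = 1016; m = -1; remainder = value at the root: -8*(-1)^4 - 5*(-1)^3 - 7*(-1)^2 - 5*(-1)^1 - 1 = (-8) + (5) + (-7) + (5) + (-1) = -6; answer -6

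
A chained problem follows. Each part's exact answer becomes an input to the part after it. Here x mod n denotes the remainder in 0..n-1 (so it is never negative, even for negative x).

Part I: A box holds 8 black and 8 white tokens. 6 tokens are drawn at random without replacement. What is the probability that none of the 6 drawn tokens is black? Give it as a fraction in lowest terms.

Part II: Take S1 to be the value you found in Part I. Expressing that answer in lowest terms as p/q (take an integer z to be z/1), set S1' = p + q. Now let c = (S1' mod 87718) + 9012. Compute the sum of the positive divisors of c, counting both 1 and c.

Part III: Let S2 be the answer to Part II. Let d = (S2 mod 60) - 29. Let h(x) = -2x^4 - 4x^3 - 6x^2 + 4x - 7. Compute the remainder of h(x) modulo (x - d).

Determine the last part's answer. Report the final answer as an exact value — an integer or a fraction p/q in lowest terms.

Part I: total draws C(16,6) = 8008; favorable C(8,6) = 28; P = 1/286; answer 1/286
Part II: S1 = 1/286; threaded value p + q = 287; c = 9299; 9299 = 17 * 547; sigma = (1 + 17) * (1 + 547) = 18 * 548 = 9864; answer 9864
Part III: S2 = 9864; d = -5; remainder = value at the root: -2*(-5)^4 - 4*(-5)^3 - 6*(-5)^2 + 4*(-5)^1 - 7 = (-1250) + (500) + (-150) + (-20) + (-7) = -927; answer -927

-927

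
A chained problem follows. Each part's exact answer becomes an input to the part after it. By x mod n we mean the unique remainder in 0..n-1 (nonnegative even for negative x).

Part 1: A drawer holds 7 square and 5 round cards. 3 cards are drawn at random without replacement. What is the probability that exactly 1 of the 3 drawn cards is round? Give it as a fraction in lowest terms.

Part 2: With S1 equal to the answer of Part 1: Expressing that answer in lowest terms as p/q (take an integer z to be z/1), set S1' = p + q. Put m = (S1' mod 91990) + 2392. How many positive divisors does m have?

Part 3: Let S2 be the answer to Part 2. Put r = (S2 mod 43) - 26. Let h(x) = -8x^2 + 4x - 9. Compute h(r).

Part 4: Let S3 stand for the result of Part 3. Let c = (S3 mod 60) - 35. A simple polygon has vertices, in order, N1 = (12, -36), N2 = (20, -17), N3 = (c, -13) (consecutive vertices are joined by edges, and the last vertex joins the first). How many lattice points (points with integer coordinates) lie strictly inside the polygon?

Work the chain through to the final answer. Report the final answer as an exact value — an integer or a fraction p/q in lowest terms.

Part 1: total draws C(12,3) = 220; favorable C(5,1)*C(7,2) = 105; P = 21/44; answer 21/44
Part 2: S1 = 21/44; threaded value p + q = 65; m = 2457; 2457 = 3^3 * 7 * 13; number of divisors = (3+1) * (1+1) * (1+1) = 16; answer 16
Part 3: S2 = 16; r = -10; -8*(-10)^2 + 4*(-10)^1 - 9 = (-800) + (-40) + (-9) = -849; answer -849
Part 4: S3 = -849; c = 16; cross terms: (12*-17 - 20*-36)=516, (20*-13 - 16*-17)=12, (16*-36 - 12*-13)=-420; twice the area = |108| = 108; area = 54; boundary points = 1 + 4 + 1 = 6; strictly interior points = area - boundary/2 + 1 = 52; answer 52

52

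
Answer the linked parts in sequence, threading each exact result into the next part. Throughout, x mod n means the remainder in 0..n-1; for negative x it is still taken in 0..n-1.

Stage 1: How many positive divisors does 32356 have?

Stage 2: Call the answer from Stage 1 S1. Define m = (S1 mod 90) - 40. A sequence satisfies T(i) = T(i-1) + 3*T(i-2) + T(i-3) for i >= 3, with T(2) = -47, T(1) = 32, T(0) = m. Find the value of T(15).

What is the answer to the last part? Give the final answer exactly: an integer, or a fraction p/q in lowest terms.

-904105

Stage 1: 32356 = 2^2 * 8089; number of divisors = (2+1) * (1+1) = 6; answer 6
Stage 2: S1 = 6; m = -34; T(3) = 1*(-47) + 3*(32) + 1*(-34) = 15; iterating: T(3)=15, T(4)=-94, T(5)=-96, T(6)=-363, T(7)=-745, T(8)=-1930, T(9)=-4528, T(10)=-11063, T(11)=-26577, T(12)=-64294, T(13)=-155088, T(14)=-374547, T(15)=-904105; answer -904105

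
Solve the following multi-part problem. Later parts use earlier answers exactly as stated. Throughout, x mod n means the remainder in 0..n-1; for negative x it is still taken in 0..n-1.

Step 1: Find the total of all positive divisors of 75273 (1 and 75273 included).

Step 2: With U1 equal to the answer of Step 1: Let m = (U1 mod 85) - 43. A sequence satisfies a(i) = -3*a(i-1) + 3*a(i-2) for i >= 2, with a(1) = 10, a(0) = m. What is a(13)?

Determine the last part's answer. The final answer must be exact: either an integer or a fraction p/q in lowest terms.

Step 1: 75273 = 3 * 11 * 2281; sigma = (1 + 3) * (1 + 11) * (1 + 2281) = 4 * 12 * 2282 = 109536; answer 109536
Step 2: U1 = 109536; m = 13; a(2) = -3*(10) + 3*(13) = 9; iterating: a(2)=9, a(3)=3, a(4)=18, a(5)=-45, a(6)=189, a(7)=-702, a(8)=2673, a(9)=-10125, a(10)=38394, a(11)=-145557, a(12)=551853, a(13)=-2092230; answer -2092230

-2092230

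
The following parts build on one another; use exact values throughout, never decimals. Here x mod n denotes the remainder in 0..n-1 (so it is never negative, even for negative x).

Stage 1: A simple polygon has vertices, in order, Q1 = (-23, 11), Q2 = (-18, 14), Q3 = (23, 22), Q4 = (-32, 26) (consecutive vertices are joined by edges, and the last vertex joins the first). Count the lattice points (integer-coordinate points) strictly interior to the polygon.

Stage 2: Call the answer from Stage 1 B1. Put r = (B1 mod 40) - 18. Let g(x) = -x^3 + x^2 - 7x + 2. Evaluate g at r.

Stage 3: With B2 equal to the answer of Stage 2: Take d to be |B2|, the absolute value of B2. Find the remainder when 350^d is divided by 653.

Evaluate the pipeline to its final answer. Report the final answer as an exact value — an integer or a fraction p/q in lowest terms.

473

Stage 1: cross terms: (-23*14 - -18*11)=-124, (-18*22 - 23*14)=-718, (23*26 - -32*22)=1302, (-32*11 - -23*26)=246; twice the area = |706| = 706; area = 353; boundary points = 1 + 1 + 1 + 3 = 6; strictly interior points = area - boundary/2 + 1 = 351; answer 351
Stage 2: B1 = 351; r = 13; -1*(13)^3 + 1*(13)^2 - 7*(13)^1 + 2 = (-2197) + (169) + (-91) + (2) = -2117; answer -2117
Stage 3: B2 = -2117; d = 2117; squarings mod 653: 350^1=350, 350^2=389, 350^4=478, 350^8=587, 350^16=438, 350^32=515, 350^64=107, 350^128=348, 350^256=299, 350^512=593, 350^1024=335, 350^2048=562; 350^2117 = 350^1 * 350^4 * 350^64 * 350^2048 = 473 (mod 653); answer 473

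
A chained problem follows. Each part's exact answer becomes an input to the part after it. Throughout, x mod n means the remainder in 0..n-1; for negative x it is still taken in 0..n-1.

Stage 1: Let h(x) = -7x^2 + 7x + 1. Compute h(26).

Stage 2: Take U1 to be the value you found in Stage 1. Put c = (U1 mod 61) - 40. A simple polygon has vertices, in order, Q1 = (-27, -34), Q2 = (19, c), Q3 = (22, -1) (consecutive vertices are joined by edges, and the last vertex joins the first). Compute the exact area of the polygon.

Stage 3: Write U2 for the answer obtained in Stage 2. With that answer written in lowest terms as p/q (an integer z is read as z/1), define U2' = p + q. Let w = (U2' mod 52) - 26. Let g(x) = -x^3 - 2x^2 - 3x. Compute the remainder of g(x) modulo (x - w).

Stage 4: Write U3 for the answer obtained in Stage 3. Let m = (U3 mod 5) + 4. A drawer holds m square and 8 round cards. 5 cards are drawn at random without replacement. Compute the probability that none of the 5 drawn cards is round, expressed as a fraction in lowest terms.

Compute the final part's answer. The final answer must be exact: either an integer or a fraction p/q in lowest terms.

3/1001

Stage 1: -7*(26)^2 + 7*(26)^1 + 1 = (-4732) + (182) + (1) = -4549; answer -4549
Stage 2: U1 = -4549; c = -14; cross terms: (-27*-14 - 19*-34)=1024, (19*-1 - 22*-14)=289, (22*-34 - -27*-1)=-775; twice the area = |538| = 538; area = 269; answer 269
Stage 3: U2 = 269; threaded value p + q = 270; w = -16; remainder = value at the root: -1*(-16)^3 - 2*(-16)^2 - 3*(-16)^1 = (4096) + (-512) + (48) = 3632; answer 3632
Stage 4: U3 = 3632; m = 6; total draws C(14,5) = 2002; favorable C(6,5) = 6; P = 3/1001; answer 3/1001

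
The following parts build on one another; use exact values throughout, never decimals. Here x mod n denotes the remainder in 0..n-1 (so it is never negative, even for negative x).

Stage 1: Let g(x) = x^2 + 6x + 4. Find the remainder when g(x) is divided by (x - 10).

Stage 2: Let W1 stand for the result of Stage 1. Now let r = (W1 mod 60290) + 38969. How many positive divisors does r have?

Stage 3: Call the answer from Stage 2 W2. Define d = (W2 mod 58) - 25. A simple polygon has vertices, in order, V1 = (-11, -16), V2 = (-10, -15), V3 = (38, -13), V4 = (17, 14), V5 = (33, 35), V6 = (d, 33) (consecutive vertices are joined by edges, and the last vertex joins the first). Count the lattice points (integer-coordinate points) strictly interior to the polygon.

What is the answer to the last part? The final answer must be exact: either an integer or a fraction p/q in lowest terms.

Stage 1: remainder = value at the root: 1*(10)^2 + 6*(10)^1 + 4 = (100) + (60) + (4) = 164; answer 164
Stage 2: W1 = 164; r = 39133; 39133 is prime, so its only divisors are 1 and 39133; count = 2; answer 2
Stage 3: W2 = 2; d = -23; cross terms: (-11*-15 - -10*-16)=5, (-10*-13 - 38*-15)=700, (38*14 - 17*-13)=753, (17*35 - 33*14)=133, (33*33 - -23*35)=1894, (-23*-16 - -11*33)=731; twice the area = |4216| = 4216; area = 2108; boundary points = 1 + 2 + 3 + 1 + 2 + 1 = 10; strictly interior points = area - boundary/2 + 1 = 2104; answer 2104

2104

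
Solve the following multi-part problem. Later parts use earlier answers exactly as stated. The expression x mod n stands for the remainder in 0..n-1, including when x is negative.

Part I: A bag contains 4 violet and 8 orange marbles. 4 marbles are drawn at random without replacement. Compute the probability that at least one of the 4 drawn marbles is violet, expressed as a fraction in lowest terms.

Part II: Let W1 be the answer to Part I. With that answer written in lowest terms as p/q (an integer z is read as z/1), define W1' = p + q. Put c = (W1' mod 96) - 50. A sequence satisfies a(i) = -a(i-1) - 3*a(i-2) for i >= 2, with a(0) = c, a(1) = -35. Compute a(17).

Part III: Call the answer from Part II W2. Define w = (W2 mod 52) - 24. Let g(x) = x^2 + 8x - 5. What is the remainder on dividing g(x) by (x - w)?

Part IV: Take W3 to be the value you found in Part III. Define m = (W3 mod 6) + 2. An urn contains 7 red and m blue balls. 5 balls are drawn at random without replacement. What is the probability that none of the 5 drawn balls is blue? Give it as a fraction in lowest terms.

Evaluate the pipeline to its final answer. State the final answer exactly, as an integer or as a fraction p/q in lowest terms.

Part I: total draws C(12,4) = 495; complement C(8,4) = 70; favorable 495 - 70 = 425; P = 85/99; answer 85/99
Part II: W1 = 85/99; threaded value p + q = 184; c = 38; a(2) = -1*(-35) - 3*(38) = -79; iterating: a(2)=-79, a(3)=184, a(4)=53, a(5)=-605, a(6)=446, a(7)=1369, a(8)=-2707, a(9)=-1400, a(10)=9521, a(11)=-5321, a(12)=-23242, a(13)=39205, a(14)=30521, a(15)=-148136, a(16)=56573, a(17)=387835; answer 387835
Part III: W2 = 387835; w = -5; remainder = value at the root: 1*(-5)^2 + 8*(-5)^1 - 5 = (25) + (-40) + (-5) = -20; answer -20
Part IV: W3 = -20; m = 6; total draws C(13,5) = 1287; favorable C(7,5) = 21; P = 7/429; answer 7/429

7/429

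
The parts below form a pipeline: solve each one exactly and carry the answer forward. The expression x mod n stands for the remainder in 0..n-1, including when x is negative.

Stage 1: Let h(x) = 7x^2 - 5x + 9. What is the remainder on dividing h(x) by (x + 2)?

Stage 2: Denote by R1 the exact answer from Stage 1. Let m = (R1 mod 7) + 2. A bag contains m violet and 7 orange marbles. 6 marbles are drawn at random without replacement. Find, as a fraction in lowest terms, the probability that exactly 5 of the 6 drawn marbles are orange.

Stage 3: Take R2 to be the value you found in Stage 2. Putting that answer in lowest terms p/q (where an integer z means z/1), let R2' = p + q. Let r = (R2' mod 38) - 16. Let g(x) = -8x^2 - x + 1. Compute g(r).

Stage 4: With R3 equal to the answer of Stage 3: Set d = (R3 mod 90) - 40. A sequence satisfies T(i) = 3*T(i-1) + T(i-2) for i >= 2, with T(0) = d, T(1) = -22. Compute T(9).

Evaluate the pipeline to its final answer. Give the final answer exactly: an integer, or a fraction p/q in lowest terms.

Stage 1: remainder = value at the root: 7*(-2)^2 - 5*(-2)^1 + 9 = (28) + (10) + (9) = 47; answer 47
Stage 2: R1 = 47; m = 7; total draws C(14,6) = 3003; favorable C(7,5)*C(7,1) = 147; P = 7/143; answer 7/143
Stage 3: R2 = 7/143; threaded value p + q = 150; r = 20; -8*(20)^2 - 1*(20)^1 + 1 = (-3200) + (-20) + (1) = -3219; answer -3219
Stage 4: R3 = -3219; d = -19; T(2) = 3*(-22) + 1*(-19) = -85; iterating: T(2)=-85, T(3)=-277, T(4)=-916, T(5)=-3025, T(6)=-9991, T(7)=-32998, T(8)=-108985, T(9)=-359953; answer -359953

-359953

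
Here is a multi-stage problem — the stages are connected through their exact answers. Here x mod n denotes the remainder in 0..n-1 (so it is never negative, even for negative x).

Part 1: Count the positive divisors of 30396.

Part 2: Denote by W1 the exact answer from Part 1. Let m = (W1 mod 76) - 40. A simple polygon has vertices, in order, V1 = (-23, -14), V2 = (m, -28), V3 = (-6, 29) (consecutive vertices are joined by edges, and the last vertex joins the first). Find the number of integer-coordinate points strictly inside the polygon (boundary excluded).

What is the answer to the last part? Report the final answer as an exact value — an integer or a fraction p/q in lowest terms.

Part 1: 30396 = 2^2 * 3 * 17 * 149; number of divisors = (2+1) * (1+1) * (1+1) * (1+1) = 24; answer 24
Part 2: W1 = 24; m = -16; cross terms: (-23*-28 - -16*-14)=420, (-16*29 - -6*-28)=-632, (-6*-14 - -23*29)=751; twice the area = |539| = 539; area = 539/2; boundary points = 7 + 1 + 1 = 9; strictly interior points = area - boundary/2 + 1 = 266; answer 266

266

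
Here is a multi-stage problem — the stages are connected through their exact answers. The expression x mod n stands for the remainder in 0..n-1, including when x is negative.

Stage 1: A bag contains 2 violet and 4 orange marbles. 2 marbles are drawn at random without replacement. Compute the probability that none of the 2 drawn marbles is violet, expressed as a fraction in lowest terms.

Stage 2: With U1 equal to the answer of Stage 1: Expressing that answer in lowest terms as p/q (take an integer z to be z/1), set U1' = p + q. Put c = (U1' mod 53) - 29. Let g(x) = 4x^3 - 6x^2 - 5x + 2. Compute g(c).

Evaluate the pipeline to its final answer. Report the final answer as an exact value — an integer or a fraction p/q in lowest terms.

Stage 1: total draws C(6,2) = 15; favorable C(4,2) = 6; P = 2/5; answer 2/5
Stage 2: U1 = 2/5; threaded value p + q = 7; c = -22; 4*(-22)^3 - 6*(-22)^2 - 5*(-22)^1 + 2 = (-42592) + (-2904) + (110) + (2) = -45384; answer -45384

-45384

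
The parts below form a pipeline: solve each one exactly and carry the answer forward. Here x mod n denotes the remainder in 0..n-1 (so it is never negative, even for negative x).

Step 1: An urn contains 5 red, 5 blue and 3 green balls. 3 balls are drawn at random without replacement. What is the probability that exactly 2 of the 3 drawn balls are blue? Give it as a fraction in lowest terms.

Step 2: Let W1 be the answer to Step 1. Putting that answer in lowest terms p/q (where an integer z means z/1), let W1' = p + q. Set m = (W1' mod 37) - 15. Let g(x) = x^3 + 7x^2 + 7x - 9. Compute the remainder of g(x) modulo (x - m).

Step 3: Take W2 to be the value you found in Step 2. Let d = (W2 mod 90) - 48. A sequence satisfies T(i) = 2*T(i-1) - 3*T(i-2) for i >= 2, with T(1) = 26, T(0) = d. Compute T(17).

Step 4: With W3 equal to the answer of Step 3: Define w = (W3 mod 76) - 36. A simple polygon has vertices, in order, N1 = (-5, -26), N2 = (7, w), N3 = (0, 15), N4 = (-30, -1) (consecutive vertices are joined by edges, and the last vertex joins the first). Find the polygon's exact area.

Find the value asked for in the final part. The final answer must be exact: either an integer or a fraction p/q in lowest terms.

721

Step 1: total draws C(13,3) = 286; favorable C(5,2)*C(8,1) = 80; P = 40/143; answer 40/143
Step 2: W1 = 40/143; threaded value p + q = 183; m = 20; remainder = value at the root: 1*(20)^3 + 7*(20)^2 + 7*(20)^1 - 9 = (8000) + (2800) + (140) + (-9) = 10931; answer 10931
Step 3: W2 = 10931; d = -7; T(2) = 2*(26) - 3*(-7) = 73; iterating: T(2)=73, T(3)=68, T(4)=-83, T(5)=-370, T(6)=-491, T(7)=128, T(8)=1729, T(9)=3074, T(10)=961, T(11)=-7300, T(12)=-17483, T(13)=-13066, T(14)=26317, T(15)=91832, T(16)=104713, T(17)=-66070; answer -66070
Step 4: W3 = -66070; w = 14; cross terms: (-5*14 - 7*-26)=112, (7*15 - 0*14)=105, (0*-1 - -30*15)=450, (-30*-26 - -5*-1)=775; twice the area = |1442| = 1442; area = 721; answer 721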